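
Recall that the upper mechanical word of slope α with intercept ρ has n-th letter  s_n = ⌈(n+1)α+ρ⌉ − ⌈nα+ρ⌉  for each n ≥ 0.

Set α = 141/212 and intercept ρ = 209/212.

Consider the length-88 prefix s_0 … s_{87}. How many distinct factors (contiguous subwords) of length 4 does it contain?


3

t_n = ⌈(n·141+209)/212⌉ for n = 0 … 88:
  n=0…9: ⌈209/212⌉=1 ⌈350/212⌉=2 ⌈491/212⌉=3 ⌈632/212⌉=3 ⌈773/212⌉=4 ⌈914/212⌉=5 ⌈1055/212⌉=5 ⌈1196/212⌉=6 ⌈1337/212⌉=7 ⌈1478/212⌉=7
  n=10…19: ⌈1619/212⌉=8 ⌈1760/212⌉=9 ⌈1901/212⌉=9 ⌈2042/212⌉=10 ⌈2183/212⌉=11 ⌈2324/212⌉=11 ⌈2465/212⌉=12 ⌈2606/212⌉=13 ⌈2747/212⌉=13 ⌈2888/212⌉=14
  n=20…29: ⌈3029/212⌉=15 ⌈3170/212⌉=15 ⌈3311/212⌉=16 ⌈3452/212⌉=17 ⌈3593/212⌉=17 ⌈3734/212⌉=18 ⌈3875/212⌉=19 ⌈4016/212⌉=19 ⌈4157/212⌉=20 ⌈4298/212⌉=21
  n=30…39: ⌈4439/212⌉=21 ⌈4580/212⌉=22 ⌈4721/212⌉=23 ⌈4862/212⌉=23 ⌈5003/212⌉=24 ⌈5144/212⌉=25 ⌈5285/212⌉=25 ⌈5426/212⌉=26 ⌈5567/212⌉=27 ⌈5708/212⌉=27
  n=40…49: ⌈5849/212⌉=28 ⌈5990/212⌉=29 ⌈6131/212⌉=29 ⌈6272/212⌉=30 ⌈6413/212⌉=31 ⌈6554/212⌉=31 ⌈6695/212⌉=32 ⌈6836/212⌉=33 ⌈6977/212⌉=33 ⌈7118/212⌉=34
  n=50…59: ⌈7259/212⌉=35 ⌈7400/212⌉=35 ⌈7541/212⌉=36 ⌈7682/212⌉=37 ⌈7823/212⌉=37 ⌈7964/212⌉=38 ⌈8105/212⌉=39 ⌈8246/212⌉=39 ⌈8387/212⌉=40 ⌈8528/212⌉=41
  n=60…69: ⌈8669/212⌉=41 ⌈8810/212⌉=42 ⌈8951/212⌉=43 ⌈9092/212⌉=43 ⌈9233/212⌉=44 ⌈9374/212⌉=45 ⌈9515/212⌉=45 ⌈9656/212⌉=46 ⌈9797/212⌉=47 ⌈9938/212⌉=47
  n=70…79: ⌈10079/212⌉=48 ⌈10220/212⌉=49 ⌈10361/212⌉=49 ⌈10502/212⌉=50 ⌈10643/212⌉=51 ⌈10784/212⌉=51 ⌈10925/212⌉=52 ⌈11066/212⌉=53 ⌈11207/212⌉=53 ⌈11348/212⌉=54
  n=80…88: ⌈11489/212⌉=55 ⌈11630/212⌉=55 ⌈11771/212⌉=56 ⌈11912/212⌉=57 ⌈12053/212⌉=57 ⌈12194/212⌉=58 ⌈12335/212⌉=59 ⌈12476/212⌉=59 ⌈12617/212⌉=60
s_n = t_(n+1) − t_n for n = 0 … 87 gives
prefix = 1101101101101101101101101101101101101101101101101101101101101101101101101101101101101101
slide a length-4 window over [0..3] … [84..87] (85 windows); first occurrence of each distinct factor:
  [  0..  3] 1101
  [  1..  4] 1011
  [  2..  5] 0110
  (the other 82 windows repeat one of these)
distinct factors: {0110, 1011, 1101}
count = 3  (Sturmian bound for length 4 is 5)


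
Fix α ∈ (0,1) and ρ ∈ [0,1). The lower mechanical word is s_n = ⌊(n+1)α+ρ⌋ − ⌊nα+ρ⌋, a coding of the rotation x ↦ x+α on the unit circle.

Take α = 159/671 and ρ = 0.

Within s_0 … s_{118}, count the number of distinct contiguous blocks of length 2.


3

t_n = ⌊(n·159)/671⌋ for n = 0 … 119:
  n=0…9: ⌊0/671⌋=0 ⌊159/671⌋=0 ⌊318/671⌋=0 ⌊477/671⌋=0 ⌊636/671⌋=0 ⌊795/671⌋=1 ⌊954/671⌋=1 ⌊1113/671⌋=1 ⌊1272/671⌋=1 ⌊1431/671⌋=2
  n=10…19: ⌊1590/671⌋=2 ⌊1749/671⌋=2 ⌊1908/671⌋=2 ⌊2067/671⌋=3 ⌊2226/671⌋=3 ⌊2385/671⌋=3 ⌊2544/671⌋=3 ⌊2703/671⌋=4 ⌊2862/671⌋=4 ⌊3021/671⌋=4
  n=20…29: ⌊3180/671⌋=4 ⌊3339/671⌋=4 ⌊3498/671⌋=5 ⌊3657/671⌋=5 ⌊3816/671⌋=5 ⌊3975/671⌋=5 ⌊4134/671⌋=6 ⌊4293/671⌋=6 ⌊4452/671⌋=6 ⌊4611/671⌋=6
  n=30…39: ⌊4770/671⌋=7 ⌊4929/671⌋=7 ⌊5088/671⌋=7 ⌊5247/671⌋=7 ⌊5406/671⌋=8 ⌊5565/671⌋=8 ⌊5724/671⌋=8 ⌊5883/671⌋=8 ⌊6042/671⌋=9 ⌊6201/671⌋=9
  n=40…49: ⌊6360/671⌋=9 ⌊6519/671⌋=9 ⌊6678/671⌋=9 ⌊6837/671⌋=10 ⌊6996/671⌋=10 ⌊7155/671⌋=10 ⌊7314/671⌋=10 ⌊7473/671⌋=11 ⌊7632/671⌋=11 ⌊7791/671⌋=11
  n=50…59: ⌊7950/671⌋=11 ⌊8109/671⌋=12 ⌊8268/671⌋=12 ⌊8427/671⌋=12 ⌊8586/671⌋=12 ⌊8745/671⌋=13 ⌊8904/671⌋=13 ⌊9063/671⌋=13 ⌊9222/671⌋=13 ⌊9381/671⌋=13
  n=60…69: ⌊9540/671⌋=14 ⌊9699/671⌋=14 ⌊9858/671⌋=14 ⌊10017/671⌋=14 ⌊10176/671⌋=15 ⌊10335/671⌋=15 ⌊10494/671⌋=15 ⌊10653/671⌋=15 ⌊10812/671⌋=16 ⌊10971/671⌋=16
  n=70…79: ⌊11130/671⌋=16 ⌊11289/671⌋=16 ⌊11448/671⌋=17 ⌊11607/671⌋=17 ⌊11766/671⌋=17 ⌊11925/671⌋=17 ⌊12084/671⌋=18 ⌊12243/671⌋=18 ⌊12402/671⌋=18 ⌊12561/671⌋=18
  n=80…89: ⌊12720/671⌋=18 ⌊12879/671⌋=19 ⌊13038/671⌋=19 ⌊13197/671⌋=19 ⌊13356/671⌋=19 ⌊13515/671⌋=20 ⌊13674/671⌋=20 ⌊13833/671⌋=20 ⌊13992/671⌋=20 ⌊14151/671⌋=21
  n=90…99: ⌊14310/671⌋=21 ⌊14469/671⌋=21 ⌊14628/671⌋=21 ⌊14787/671⌋=22 ⌊14946/671⌋=22 ⌊15105/671⌋=22 ⌊15264/671⌋=22 ⌊15423/671⌋=22 ⌊15582/671⌋=23 ⌊15741/671⌋=23
  n=100…109: ⌊15900/671⌋=23 ⌊16059/671⌋=23 ⌊16218/671⌋=24 ⌊16377/671⌋=24 ⌊16536/671⌋=24 ⌊16695/671⌋=24 ⌊16854/671⌋=25 ⌊17013/671⌋=25 ⌊17172/671⌋=25 ⌊17331/671⌋=25
  n=110…119: ⌊17490/671⌋=26 ⌊17649/671⌋=26 ⌊17808/671⌋=26 ⌊17967/671⌋=26 ⌊18126/671⌋=27 ⌊18285/671⌋=27 ⌊18444/671⌋=27 ⌊18603/671⌋=27 ⌊18762/671⌋=27 ⌊18921/671⌋=28
s_n = t_(n+1) − t_n for n = 0 … 118 gives
prefix = 00001000100010001000010001000100010001000010001000100010000100010001000100010000100010001000100001000100010001000100001
slide a length-2 window over [0..1] … [117..118] (118 windows); first occurrence of each distinct factor:
  [  0..  1] 00
  [  3..  4] 01
  [  4..  5] 10
  (the other 115 windows repeat one of these)
distinct factors: {00, 01, 10}
count = 3  (Sturmian bound for length 2 is 3)


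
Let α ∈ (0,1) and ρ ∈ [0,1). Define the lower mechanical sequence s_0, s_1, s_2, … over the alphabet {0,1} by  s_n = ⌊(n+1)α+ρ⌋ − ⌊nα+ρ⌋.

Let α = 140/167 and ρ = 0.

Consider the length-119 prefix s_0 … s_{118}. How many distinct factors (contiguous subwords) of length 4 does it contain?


t_n = ⌊(n·140)/167⌋ for n = 0 … 119:
  n=0…9: ⌊0/167⌋=0 ⌊140/167⌋=0 ⌊280/167⌋=1 ⌊420/167⌋=2 ⌊560/167⌋=3 ⌊700/167⌋=4 ⌊840/167⌋=5 ⌊980/167⌋=5 ⌊1120/167⌋=6 ⌊1260/167⌋=7
  n=10…19: ⌊1400/167⌋=8 ⌊1540/167⌋=9 ⌊1680/167⌋=10 ⌊1820/167⌋=10 ⌊1960/167⌋=11 ⌊2100/167⌋=12 ⌊2240/167⌋=13 ⌊2380/167⌋=14 ⌊2520/167⌋=15 ⌊2660/167⌋=15
  n=20…29: ⌊2800/167⌋=16 ⌊2940/167⌋=17 ⌊3080/167⌋=18 ⌊3220/167⌋=19 ⌊3360/167⌋=20 ⌊3500/167⌋=20 ⌊3640/167⌋=21 ⌊3780/167⌋=22 ⌊3920/167⌋=23 ⌊4060/167⌋=24
  n=30…39: ⌊4200/167⌋=25 ⌊4340/167⌋=25 ⌊4480/167⌋=26 ⌊4620/167⌋=27 ⌊4760/167⌋=28 ⌊4900/167⌋=29 ⌊5040/167⌋=30 ⌊5180/167⌋=31 ⌊5320/167⌋=31 ⌊5460/167⌋=32
  n=40…49: ⌊5600/167⌋=33 ⌊5740/167⌋=34 ⌊5880/167⌋=35 ⌊6020/167⌋=36 ⌊6160/167⌋=36 ⌊6300/167⌋=37 ⌊6440/167⌋=38 ⌊6580/167⌋=39 ⌊6720/167⌋=40 ⌊6860/167⌋=41
  n=50…59: ⌊7000/167⌋=41 ⌊7140/167⌋=42 ⌊7280/167⌋=43 ⌊7420/167⌋=44 ⌊7560/167⌋=45 ⌊7700/167⌋=46 ⌊7840/167⌋=46 ⌊7980/167⌋=47 ⌊8120/167⌋=48 ⌊8260/167⌋=49
  n=60…69: ⌊8400/167⌋=50 ⌊8540/167⌋=51 ⌊8680/167⌋=51 ⌊8820/167⌋=52 ⌊8960/167⌋=53 ⌊9100/167⌋=54 ⌊9240/167⌋=55 ⌊9380/167⌋=56 ⌊9520/167⌋=57 ⌊9660/167⌋=57
  n=70…79: ⌊9800/167⌋=58 ⌊9940/167⌋=59 ⌊10080/167⌋=60 ⌊10220/167⌋=61 ⌊10360/167⌋=62 ⌊10500/167⌋=62 ⌊10640/167⌋=63 ⌊10780/167⌋=64 ⌊10920/167⌋=65 ⌊11060/167⌋=66
  n=80…89: ⌊11200/167⌋=67 ⌊11340/167⌋=67 ⌊11480/167⌋=68 ⌊11620/167⌋=69 ⌊11760/167⌋=70 ⌊11900/167⌋=71 ⌊12040/167⌋=72 ⌊12180/167⌋=72 ⌊12320/167⌋=73 ⌊12460/167⌋=74
  n=90…99: ⌊12600/167⌋=75 ⌊12740/167⌋=76 ⌊12880/167⌋=77 ⌊13020/167⌋=77 ⌊13160/167⌋=78 ⌊13300/167⌋=79 ⌊13440/167⌋=80 ⌊13580/167⌋=81 ⌊13720/167⌋=82 ⌊13860/167⌋=82
  n=100…109: ⌊14000/167⌋=83 ⌊14140/167⌋=84 ⌊14280/167⌋=85 ⌊14420/167⌋=86 ⌊14560/167⌋=87 ⌊14700/167⌋=88 ⌊14840/167⌋=88 ⌊14980/167⌋=89 ⌊15120/167⌋=90 ⌊15260/167⌋=91
  n=110…119: ⌊15400/167⌋=92 ⌊15540/167⌋=93 ⌊15680/167⌋=93 ⌊15820/167⌋=94 ⌊15960/167⌋=95 ⌊16100/167⌋=96 ⌊16240/167⌋=97 ⌊16380/167⌋=98 ⌊16520/167⌋=98 ⌊16660/167⌋=99
s_n = t_(n+1) − t_n for n = 0 … 118 gives
prefix = 01111101111101111101111101111101111110111110111110111110111110111111011111011111011111011111011111011111101111101111101
slide a length-4 window over [0..3] … [115..118] (116 windows); first occurrence of each distinct factor:
  [  0..  3] 0111
  [  1..  4] 1111
  [  3..  6] 1110
  [  4..  7] 1101
  [  5..  8] 1011
  (the other 111 windows repeat one of these)
distinct factors: {0111, 1011, 1101, 1110, 1111}
count = 5  (Sturmian bound for length 4 is 5)

5


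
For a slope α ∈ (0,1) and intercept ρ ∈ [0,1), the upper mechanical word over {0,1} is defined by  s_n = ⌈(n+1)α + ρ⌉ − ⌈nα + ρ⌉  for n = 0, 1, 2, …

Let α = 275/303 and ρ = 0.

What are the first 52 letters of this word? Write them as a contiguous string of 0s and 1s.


1111111111011111111110111111111101111111111011111111

n=0: ⌈(1·275)/303⌉ − ⌈(0·275)/303⌉ = ⌈275/303⌉ − ⌈0/303⌉ = 1 − 0 = 1
n=1: ⌈(2·275)/303⌉ − ⌈(1·275)/303⌉ = ⌈550/303⌉ − ⌈275/303⌉ = 2 − 1 = 1
n=2: ⌈(3·275)/303⌉ − ⌈(2·275)/303⌉ = ⌈825/303⌉ − ⌈550/303⌉ = 3 − 2 = 1
n=3: ⌈(4·275)/303⌉ − ⌈(3·275)/303⌉ = ⌈1100/303⌉ − ⌈825/303⌉ = 4 − 3 = 1
n=4: ⌈(5·275)/303⌉ − ⌈(4·275)/303⌉ = ⌈1375/303⌉ − ⌈1100/303⌉ = 5 − 4 = 1
n=5: ⌈(6·275)/303⌉ − ⌈(5·275)/303⌉ = ⌈1650/303⌉ − ⌈1375/303⌉ = 6 − 5 = 1
n=6: ⌈(7·275)/303⌉ − ⌈(6·275)/303⌉ = ⌈1925/303⌉ − ⌈1650/303⌉ = 7 − 6 = 1
n=7: ⌈(8·275)/303⌉ − ⌈(7·275)/303⌉ = ⌈2200/303⌉ − ⌈1925/303⌉ = 8 − 7 = 1
n=8: ⌈(9·275)/303⌉ − ⌈(8·275)/303⌉ = ⌈2475/303⌉ − ⌈2200/303⌉ = 9 − 8 = 1
n=9: ⌈(10·275)/303⌉ − ⌈(9·275)/303⌉ = ⌈2750/303⌉ − ⌈2475/303⌉ = 10 − 9 = 1
n=10: ⌈(11·275)/303⌉ − ⌈(10·275)/303⌉ = ⌈3025/303⌉ − ⌈2750/303⌉ = 10 − 10 = 0
n=11: ⌈(12·275)/303⌉ − ⌈(11·275)/303⌉ = ⌈3300/303⌉ − ⌈3025/303⌉ = 11 − 10 = 1
n=12: ⌈(13·275)/303⌉ − ⌈(12·275)/303⌉ = ⌈3575/303⌉ − ⌈3300/303⌉ = 12 − 11 = 1
n=13: ⌈(14·275)/303⌉ − ⌈(13·275)/303⌉ = ⌈3850/303⌉ − ⌈3575/303⌉ = 13 − 12 = 1
n=14: ⌈(15·275)/303⌉ − ⌈(14·275)/303⌉ = ⌈4125/303⌉ − ⌈3850/303⌉ = 14 − 13 = 1
n=15: ⌈(16·275)/303⌉ − ⌈(15·275)/303⌉ = ⌈4400/303⌉ − ⌈4125/303⌉ = 15 − 14 = 1
n=16: ⌈(17·275)/303⌉ − ⌈(16·275)/303⌉ = ⌈4675/303⌉ − ⌈4400/303⌉ = 16 − 15 = 1
n=17: ⌈(18·275)/303⌉ − ⌈(17·275)/303⌉ = ⌈4950/303⌉ − ⌈4675/303⌉ = 17 − 16 = 1
n=18: ⌈(19·275)/303⌉ − ⌈(18·275)/303⌉ = ⌈5225/303⌉ − ⌈4950/303⌉ = 18 − 17 = 1
n=19: ⌈(20·275)/303⌉ − ⌈(19·275)/303⌉ = ⌈5500/303⌉ − ⌈5225/303⌉ = 19 − 18 = 1
n=20: ⌈(21·275)/303⌉ − ⌈(20·275)/303⌉ = ⌈5775/303⌉ − ⌈5500/303⌉ = 20 − 19 = 1
n=21: ⌈(22·275)/303⌉ − ⌈(21·275)/303⌉ = ⌈6050/303⌉ − ⌈5775/303⌉ = 20 − 20 = 0
n=22: ⌈(23·275)/303⌉ − ⌈(22·275)/303⌉ = ⌈6325/303⌉ − ⌈6050/303⌉ = 21 − 20 = 1
n=23: ⌈(24·275)/303⌉ − ⌈(23·275)/303⌉ = ⌈6600/303⌉ − ⌈6325/303⌉ = 22 − 21 = 1
n=24: ⌈(25·275)/303⌉ − ⌈(24·275)/303⌉ = ⌈6875/303⌉ − ⌈6600/303⌉ = 23 − 22 = 1
n=25: ⌈(26·275)/303⌉ − ⌈(25·275)/303⌉ = ⌈7150/303⌉ − ⌈6875/303⌉ = 24 − 23 = 1
n=26: ⌈(27·275)/303⌉ − ⌈(26·275)/303⌉ = ⌈7425/303⌉ − ⌈7150/303⌉ = 25 − 24 = 1
n=27: ⌈(28·275)/303⌉ − ⌈(27·275)/303⌉ = ⌈7700/303⌉ − ⌈7425/303⌉ = 26 − 25 = 1
n=28: ⌈(29·275)/303⌉ − ⌈(28·275)/303⌉ = ⌈7975/303⌉ − ⌈7700/303⌉ = 27 − 26 = 1
n=29: ⌈(30·275)/303⌉ − ⌈(29·275)/303⌉ = ⌈8250/303⌉ − ⌈7975/303⌉ = 28 − 27 = 1
n=30: ⌈(31·275)/303⌉ − ⌈(30·275)/303⌉ = ⌈8525/303⌉ − ⌈8250/303⌉ = 29 − 28 = 1
n=31: ⌈(32·275)/303⌉ − ⌈(31·275)/303⌉ = ⌈8800/303⌉ − ⌈8525/303⌉ = 30 − 29 = 1
n=32: ⌈(33·275)/303⌉ − ⌈(32·275)/303⌉ = ⌈9075/303⌉ − ⌈8800/303⌉ = 30 − 30 = 0
n=33: ⌈(34·275)/303⌉ − ⌈(33·275)/303⌉ = ⌈9350/303⌉ − ⌈9075/303⌉ = 31 − 30 = 1
n=34: ⌈(35·275)/303⌉ − ⌈(34·275)/303⌉ = ⌈9625/303⌉ − ⌈9350/303⌉ = 32 − 31 = 1
n=35: ⌈(36·275)/303⌉ − ⌈(35·275)/303⌉ = ⌈9900/303⌉ − ⌈9625/303⌉ = 33 − 32 = 1
n=36: ⌈(37·275)/303⌉ − ⌈(36·275)/303⌉ = ⌈10175/303⌉ − ⌈9900/303⌉ = 34 − 33 = 1
n=37: ⌈(38·275)/303⌉ − ⌈(37·275)/303⌉ = ⌈10450/303⌉ − ⌈10175/303⌉ = 35 − 34 = 1
n=38: ⌈(39·275)/303⌉ − ⌈(38·275)/303⌉ = ⌈10725/303⌉ − ⌈10450/303⌉ = 36 − 35 = 1
n=39: ⌈(40·275)/303⌉ − ⌈(39·275)/303⌉ = ⌈11000/303⌉ − ⌈10725/303⌉ = 37 − 36 = 1
n=40: ⌈(41·275)/303⌉ − ⌈(40·275)/303⌉ = ⌈11275/303⌉ − ⌈11000/303⌉ = 38 − 37 = 1
n=41: ⌈(42·275)/303⌉ − ⌈(41·275)/303⌉ = ⌈11550/303⌉ − ⌈11275/303⌉ = 39 − 38 = 1
n=42: ⌈(43·275)/303⌉ − ⌈(42·275)/303⌉ = ⌈11825/303⌉ − ⌈11550/303⌉ = 40 − 39 = 1
n=43: ⌈(44·275)/303⌉ − ⌈(43·275)/303⌉ = ⌈12100/303⌉ − ⌈11825/303⌉ = 40 − 40 = 0
n=44: ⌈(45·275)/303⌉ − ⌈(44·275)/303⌉ = ⌈12375/303⌉ − ⌈12100/303⌉ = 41 − 40 = 1
n=45: ⌈(46·275)/303⌉ − ⌈(45·275)/303⌉ = ⌈12650/303⌉ − ⌈12375/303⌉ = 42 − 41 = 1
n=46: ⌈(47·275)/303⌉ − ⌈(46·275)/303⌉ = ⌈12925/303⌉ − ⌈12650/303⌉ = 43 − 42 = 1
n=47: ⌈(48·275)/303⌉ − ⌈(47·275)/303⌉ = ⌈13200/303⌉ − ⌈12925/303⌉ = 44 − 43 = 1
n=48: ⌈(49·275)/303⌉ − ⌈(48·275)/303⌉ = ⌈13475/303⌉ − ⌈13200/303⌉ = 45 − 44 = 1
n=49: ⌈(50·275)/303⌉ − ⌈(49·275)/303⌉ = ⌈13750/303⌉ − ⌈13475/303⌉ = 46 − 45 = 1
n=50: ⌈(51·275)/303⌉ − ⌈(50·275)/303⌉ = ⌈14025/303⌉ − ⌈13750/303⌉ = 47 − 46 = 1
n=51: ⌈(52·275)/303⌉ − ⌈(51·275)/303⌉ = ⌈14300/303⌉ − ⌈14025/303⌉ = 48 − 47 = 1


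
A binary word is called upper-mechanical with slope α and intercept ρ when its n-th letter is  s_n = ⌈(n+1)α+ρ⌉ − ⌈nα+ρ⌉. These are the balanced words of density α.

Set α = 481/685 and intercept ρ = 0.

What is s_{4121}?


(n+1)α + ρ = (4122·481) / 685 = 1982682/685
nα + ρ     = (4121·481) / 685 = 1982201/685
⌈1982682/685⌉ = 2895,  ⌈1982201/685⌉ = 2894
s_{4121} = 2895 − 2894 = 1

1


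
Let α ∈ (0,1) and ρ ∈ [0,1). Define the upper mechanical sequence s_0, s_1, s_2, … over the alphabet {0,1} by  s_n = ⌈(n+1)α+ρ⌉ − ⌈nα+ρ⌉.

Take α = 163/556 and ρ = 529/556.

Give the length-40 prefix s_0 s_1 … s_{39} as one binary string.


n=0: ⌈(1·163+529)/556⌉ − ⌈(0·163+529)/556⌉ = ⌈692/556⌉ − ⌈529/556⌉ = 2 − 1 = 1
n=1: ⌈(2·163+529)/556⌉ − ⌈(1·163+529)/556⌉ = ⌈855/556⌉ − ⌈692/556⌉ = 2 − 2 = 0
n=2: ⌈(3·163+529)/556⌉ − ⌈(2·163+529)/556⌉ = ⌈1018/556⌉ − ⌈855/556⌉ = 2 − 2 = 0
n=3: ⌈(4·163+529)/556⌉ − ⌈(3·163+529)/556⌉ = ⌈1181/556⌉ − ⌈1018/556⌉ = 3 − 2 = 1
n=4: ⌈(5·163+529)/556⌉ − ⌈(4·163+529)/556⌉ = ⌈1344/556⌉ − ⌈1181/556⌉ = 3 − 3 = 0
n=5: ⌈(6·163+529)/556⌉ − ⌈(5·163+529)/556⌉ = ⌈1507/556⌉ − ⌈1344/556⌉ = 3 − 3 = 0
n=6: ⌈(7·163+529)/556⌉ − ⌈(6·163+529)/556⌉ = ⌈1670/556⌉ − ⌈1507/556⌉ = 4 − 3 = 1
n=7: ⌈(8·163+529)/556⌉ − ⌈(7·163+529)/556⌉ = ⌈1833/556⌉ − ⌈1670/556⌉ = 4 − 4 = 0
n=8: ⌈(9·163+529)/556⌉ − ⌈(8·163+529)/556⌉ = ⌈1996/556⌉ − ⌈1833/556⌉ = 4 − 4 = 0
n=9: ⌈(10·163+529)/556⌉ − ⌈(9·163+529)/556⌉ = ⌈2159/556⌉ − ⌈1996/556⌉ = 4 − 4 = 0
n=10: ⌈(11·163+529)/556⌉ − ⌈(10·163+529)/556⌉ = ⌈2322/556⌉ − ⌈2159/556⌉ = 5 − 4 = 1
n=11: ⌈(12·163+529)/556⌉ − ⌈(11·163+529)/556⌉ = ⌈2485/556⌉ − ⌈2322/556⌉ = 5 − 5 = 0
n=12: ⌈(13·163+529)/556⌉ − ⌈(12·163+529)/556⌉ = ⌈2648/556⌉ − ⌈2485/556⌉ = 5 − 5 = 0
n=13: ⌈(14·163+529)/556⌉ − ⌈(13·163+529)/556⌉ = ⌈2811/556⌉ − ⌈2648/556⌉ = 6 − 5 = 1
n=14: ⌈(15·163+529)/556⌉ − ⌈(14·163+529)/556⌉ = ⌈2974/556⌉ − ⌈2811/556⌉ = 6 − 6 = 0
n=15: ⌈(16·163+529)/556⌉ − ⌈(15·163+529)/556⌉ = ⌈3137/556⌉ − ⌈2974/556⌉ = 6 − 6 = 0
n=16: ⌈(17·163+529)/556⌉ − ⌈(16·163+529)/556⌉ = ⌈3300/556⌉ − ⌈3137/556⌉ = 6 − 6 = 0
n=17: ⌈(18·163+529)/556⌉ − ⌈(17·163+529)/556⌉ = ⌈3463/556⌉ − ⌈3300/556⌉ = 7 − 6 = 1
n=18: ⌈(19·163+529)/556⌉ − ⌈(18·163+529)/556⌉ = ⌈3626/556⌉ − ⌈3463/556⌉ = 7 − 7 = 0
n=19: ⌈(20·163+529)/556⌉ − ⌈(19·163+529)/556⌉ = ⌈3789/556⌉ − ⌈3626/556⌉ = 7 − 7 = 0
n=20: ⌈(21·163+529)/556⌉ − ⌈(20·163+529)/556⌉ = ⌈3952/556⌉ − ⌈3789/556⌉ = 8 − 7 = 1
n=21: ⌈(22·163+529)/556⌉ − ⌈(21·163+529)/556⌉ = ⌈4115/556⌉ − ⌈3952/556⌉ = 8 − 8 = 0
n=22: ⌈(23·163+529)/556⌉ − ⌈(22·163+529)/556⌉ = ⌈4278/556⌉ − ⌈4115/556⌉ = 8 − 8 = 0
n=23: ⌈(24·163+529)/556⌉ − ⌈(23·163+529)/556⌉ = ⌈4441/556⌉ − ⌈4278/556⌉ = 8 − 8 = 0
n=24: ⌈(25·163+529)/556⌉ − ⌈(24·163+529)/556⌉ = ⌈4604/556⌉ − ⌈4441/556⌉ = 9 − 8 = 1
n=25: ⌈(26·163+529)/556⌉ − ⌈(25·163+529)/556⌉ = ⌈4767/556⌉ − ⌈4604/556⌉ = 9 − 9 = 0
n=26: ⌈(27·163+529)/556⌉ − ⌈(26·163+529)/556⌉ = ⌈4930/556⌉ − ⌈4767/556⌉ = 9 − 9 = 0
n=27: ⌈(28·163+529)/556⌉ − ⌈(27·163+529)/556⌉ = ⌈5093/556⌉ − ⌈4930/556⌉ = 10 − 9 = 1
n=28: ⌈(29·163+529)/556⌉ − ⌈(28·163+529)/556⌉ = ⌈5256/556⌉ − ⌈5093/556⌉ = 10 − 10 = 0
n=29: ⌈(30·163+529)/556⌉ − ⌈(29·163+529)/556⌉ = ⌈5419/556⌉ − ⌈5256/556⌉ = 10 − 10 = 0
n=30: ⌈(31·163+529)/556⌉ − ⌈(30·163+529)/556⌉ = ⌈5582/556⌉ − ⌈5419/556⌉ = 11 − 10 = 1
n=31: ⌈(32·163+529)/556⌉ − ⌈(31·163+529)/556⌉ = ⌈5745/556⌉ − ⌈5582/556⌉ = 11 − 11 = 0
n=32: ⌈(33·163+529)/556⌉ − ⌈(32·163+529)/556⌉ = ⌈5908/556⌉ − ⌈5745/556⌉ = 11 − 11 = 0
n=33: ⌈(34·163+529)/556⌉ − ⌈(33·163+529)/556⌉ = ⌈6071/556⌉ − ⌈5908/556⌉ = 11 − 11 = 0
n=34: ⌈(35·163+529)/556⌉ − ⌈(34·163+529)/556⌉ = ⌈6234/556⌉ − ⌈6071/556⌉ = 12 − 11 = 1
n=35: ⌈(36·163+529)/556⌉ − ⌈(35·163+529)/556⌉ = ⌈6397/556⌉ − ⌈6234/556⌉ = 12 − 12 = 0
n=36: ⌈(37·163+529)/556⌉ − ⌈(36·163+529)/556⌉ = ⌈6560/556⌉ − ⌈6397/556⌉ = 12 − 12 = 0
n=37: ⌈(38·163+529)/556⌉ − ⌈(37·163+529)/556⌉ = ⌈6723/556⌉ − ⌈6560/556⌉ = 13 − 12 = 1
n=38: ⌈(39·163+529)/556⌉ − ⌈(38·163+529)/556⌉ = ⌈6886/556⌉ − ⌈6723/556⌉ = 13 − 13 = 0
n=39: ⌈(40·163+529)/556⌉ − ⌈(39·163+529)/556⌉ = ⌈7049/556⌉ − ⌈6886/556⌉ = 13 − 13 = 0

1001001000100100010010001001001000100100


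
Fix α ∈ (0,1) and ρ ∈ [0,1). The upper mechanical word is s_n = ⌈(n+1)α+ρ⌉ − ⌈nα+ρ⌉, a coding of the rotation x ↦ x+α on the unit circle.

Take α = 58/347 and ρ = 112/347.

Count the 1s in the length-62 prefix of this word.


10

#1s = Σ_{n=0}^{61} s_n = Σ_{n=0}^{61} (⌈(n+1)α+ρ⌉ − ⌈nα+ρ⌉)
the sum telescopes: every ⌈nα+ρ⌉ with 0 < n < 62 appears once with + and once with −, leaving ⌈62α+ρ⌉ − ⌈0·α+ρ⌉
62α + ρ = (62·58 + 112) / 347 = 3708/347
ρ = 112/347
⌈3708/347⌉ = 11,  ⌈112/347⌉ = 1
#1s = 11 − 1 = 10


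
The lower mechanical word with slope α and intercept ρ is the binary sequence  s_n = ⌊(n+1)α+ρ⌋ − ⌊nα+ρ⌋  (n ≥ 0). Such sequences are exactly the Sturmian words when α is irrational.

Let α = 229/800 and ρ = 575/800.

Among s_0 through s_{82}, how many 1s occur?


24

#1s = Σ_{n=0}^{82} s_n = Σ_{n=0}^{82} (⌊(n+1)α+ρ⌋ − ⌊nα+ρ⌋)
the sum telescopes: every ⌊nα+ρ⌋ with 0 < n < 83 appears once with + and once with −, leaving ⌊83α+ρ⌋ − ⌊0·α+ρ⌋
83α + ρ = (83·229 + 575) / 800 = 19582/800
ρ = 575/800
⌊19582/800⌋ = 24,  ⌊575/800⌋ = 0
#1s = 24 − 0 = 24


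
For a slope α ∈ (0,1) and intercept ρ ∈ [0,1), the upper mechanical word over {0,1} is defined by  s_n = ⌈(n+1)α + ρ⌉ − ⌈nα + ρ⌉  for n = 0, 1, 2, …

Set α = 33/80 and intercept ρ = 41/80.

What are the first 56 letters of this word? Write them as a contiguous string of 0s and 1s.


n=0: ⌈(1·33+41)/80⌉ − ⌈(0·33+41)/80⌉ = ⌈74/80⌉ − ⌈41/80⌉ = 1 − 1 = 0
n=1: ⌈(2·33+41)/80⌉ − ⌈(1·33+41)/80⌉ = ⌈107/80⌉ − ⌈74/80⌉ = 2 − 1 = 1
n=2: ⌈(3·33+41)/80⌉ − ⌈(2·33+41)/80⌉ = ⌈140/80⌉ − ⌈107/80⌉ = 2 − 2 = 0
n=3: ⌈(4·33+41)/80⌉ − ⌈(3·33+41)/80⌉ = ⌈173/80⌉ − ⌈140/80⌉ = 3 − 2 = 1
n=4: ⌈(5·33+41)/80⌉ − ⌈(4·33+41)/80⌉ = ⌈206/80⌉ − ⌈173/80⌉ = 3 − 3 = 0
n=5: ⌈(6·33+41)/80⌉ − ⌈(5·33+41)/80⌉ = ⌈239/80⌉ − ⌈206/80⌉ = 3 − 3 = 0
n=6: ⌈(7·33+41)/80⌉ − ⌈(6·33+41)/80⌉ = ⌈272/80⌉ − ⌈239/80⌉ = 4 − 3 = 1
n=7: ⌈(8·33+41)/80⌉ − ⌈(7·33+41)/80⌉ = ⌈305/80⌉ − ⌈272/80⌉ = 4 − 4 = 0
n=8: ⌈(9·33+41)/80⌉ − ⌈(8·33+41)/80⌉ = ⌈338/80⌉ − ⌈305/80⌉ = 5 − 4 = 1
n=9: ⌈(10·33+41)/80⌉ − ⌈(9·33+41)/80⌉ = ⌈371/80⌉ − ⌈338/80⌉ = 5 − 5 = 0
n=10: ⌈(11·33+41)/80⌉ − ⌈(10·33+41)/80⌉ = ⌈404/80⌉ − ⌈371/80⌉ = 6 − 5 = 1
n=11: ⌈(12·33+41)/80⌉ − ⌈(11·33+41)/80⌉ = ⌈437/80⌉ − ⌈404/80⌉ = 6 − 6 = 0
n=12: ⌈(13·33+41)/80⌉ − ⌈(12·33+41)/80⌉ = ⌈470/80⌉ − ⌈437/80⌉ = 6 − 6 = 0
n=13: ⌈(14·33+41)/80⌉ − ⌈(13·33+41)/80⌉ = ⌈503/80⌉ − ⌈470/80⌉ = 7 − 6 = 1
n=14: ⌈(15·33+41)/80⌉ − ⌈(14·33+41)/80⌉ = ⌈536/80⌉ − ⌈503/80⌉ = 7 − 7 = 0
n=15: ⌈(16·33+41)/80⌉ − ⌈(15·33+41)/80⌉ = ⌈569/80⌉ − ⌈536/80⌉ = 8 − 7 = 1
n=16: ⌈(17·33+41)/80⌉ − ⌈(16·33+41)/80⌉ = ⌈602/80⌉ − ⌈569/80⌉ = 8 − 8 = 0
n=17: ⌈(18·33+41)/80⌉ − ⌈(17·33+41)/80⌉ = ⌈635/80⌉ − ⌈602/80⌉ = 8 − 8 = 0
n=18: ⌈(19·33+41)/80⌉ − ⌈(18·33+41)/80⌉ = ⌈668/80⌉ − ⌈635/80⌉ = 9 − 8 = 1
n=19: ⌈(20·33+41)/80⌉ − ⌈(19·33+41)/80⌉ = ⌈701/80⌉ − ⌈668/80⌉ = 9 − 9 = 0
n=20: ⌈(21·33+41)/80⌉ − ⌈(20·33+41)/80⌉ = ⌈734/80⌉ − ⌈701/80⌉ = 10 − 9 = 1
n=21: ⌈(22·33+41)/80⌉ − ⌈(21·33+41)/80⌉ = ⌈767/80⌉ − ⌈734/80⌉ = 10 − 10 = 0
n=22: ⌈(23·33+41)/80⌉ − ⌈(22·33+41)/80⌉ = ⌈800/80⌉ − ⌈767/80⌉ = 10 − 10 = 0
n=23: ⌈(24·33+41)/80⌉ − ⌈(23·33+41)/80⌉ = ⌈833/80⌉ − ⌈800/80⌉ = 11 − 10 = 1
n=24: ⌈(25·33+41)/80⌉ − ⌈(24·33+41)/80⌉ = ⌈866/80⌉ − ⌈833/80⌉ = 11 − 11 = 0
n=25: ⌈(26·33+41)/80⌉ − ⌈(25·33+41)/80⌉ = ⌈899/80⌉ − ⌈866/80⌉ = 12 − 11 = 1
n=26: ⌈(27·33+41)/80⌉ − ⌈(26·33+41)/80⌉ = ⌈932/80⌉ − ⌈899/80⌉ = 12 − 12 = 0
n=27: ⌈(28·33+41)/80⌉ − ⌈(27·33+41)/80⌉ = ⌈965/80⌉ − ⌈932/80⌉ = 13 − 12 = 1
n=28: ⌈(29·33+41)/80⌉ − ⌈(28·33+41)/80⌉ = ⌈998/80⌉ − ⌈965/80⌉ = 13 − 13 = 0
n=29: ⌈(30·33+41)/80⌉ − ⌈(29·33+41)/80⌉ = ⌈1031/80⌉ − ⌈998/80⌉ = 13 − 13 = 0
n=30: ⌈(31·33+41)/80⌉ − ⌈(30·33+41)/80⌉ = ⌈1064/80⌉ − ⌈1031/80⌉ = 14 − 13 = 1
n=31: ⌈(32·33+41)/80⌉ − ⌈(31·33+41)/80⌉ = ⌈1097/80⌉ − ⌈1064/80⌉ = 14 − 14 = 0
n=32: ⌈(33·33+41)/80⌉ − ⌈(32·33+41)/80⌉ = ⌈1130/80⌉ − ⌈1097/80⌉ = 15 − 14 = 1
n=33: ⌈(34·33+41)/80⌉ − ⌈(33·33+41)/80⌉ = ⌈1163/80⌉ − ⌈1130/80⌉ = 15 − 15 = 0
n=34: ⌈(35·33+41)/80⌉ − ⌈(34·33+41)/80⌉ = ⌈1196/80⌉ − ⌈1163/80⌉ = 15 − 15 = 0
n=35: ⌈(36·33+41)/80⌉ − ⌈(35·33+41)/80⌉ = ⌈1229/80⌉ − ⌈1196/80⌉ = 16 − 15 = 1
n=36: ⌈(37·33+41)/80⌉ − ⌈(36·33+41)/80⌉ = ⌈1262/80⌉ − ⌈1229/80⌉ = 16 − 16 = 0
n=37: ⌈(38·33+41)/80⌉ − ⌈(37·33+41)/80⌉ = ⌈1295/80⌉ − ⌈1262/80⌉ = 17 − 16 = 1
n=38: ⌈(39·33+41)/80⌉ − ⌈(38·33+41)/80⌉ = ⌈1328/80⌉ − ⌈1295/80⌉ = 17 − 17 = 0
n=39: ⌈(40·33+41)/80⌉ − ⌈(39·33+41)/80⌉ = ⌈1361/80⌉ − ⌈1328/80⌉ = 18 − 17 = 1
n=40: ⌈(41·33+41)/80⌉ − ⌈(40·33+41)/80⌉ = ⌈1394/80⌉ − ⌈1361/80⌉ = 18 − 18 = 0
n=41: ⌈(42·33+41)/80⌉ − ⌈(41·33+41)/80⌉ = ⌈1427/80⌉ − ⌈1394/80⌉ = 18 − 18 = 0
n=42: ⌈(43·33+41)/80⌉ − ⌈(42·33+41)/80⌉ = ⌈1460/80⌉ − ⌈1427/80⌉ = 19 − 18 = 1
n=43: ⌈(44·33+41)/80⌉ − ⌈(43·33+41)/80⌉ = ⌈1493/80⌉ − ⌈1460/80⌉ = 19 − 19 = 0
n=44: ⌈(45·33+41)/80⌉ − ⌈(44·33+41)/80⌉ = ⌈1526/80⌉ − ⌈1493/80⌉ = 20 − 19 = 1
n=45: ⌈(46·33+41)/80⌉ − ⌈(45·33+41)/80⌉ = ⌈1559/80⌉ − ⌈1526/80⌉ = 20 − 20 = 0
n=46: ⌈(47·33+41)/80⌉ − ⌈(46·33+41)/80⌉ = ⌈1592/80⌉ − ⌈1559/80⌉ = 20 − 20 = 0
n=47: ⌈(48·33+41)/80⌉ − ⌈(47·33+41)/80⌉ = ⌈1625/80⌉ − ⌈1592/80⌉ = 21 − 20 = 1
n=48: ⌈(49·33+41)/80⌉ − ⌈(48·33+41)/80⌉ = ⌈1658/80⌉ − ⌈1625/80⌉ = 21 − 21 = 0
n=49: ⌈(50·33+41)/80⌉ − ⌈(49·33+41)/80⌉ = ⌈1691/80⌉ − ⌈1658/80⌉ = 22 − 21 = 1
n=50: ⌈(51·33+41)/80⌉ − ⌈(50·33+41)/80⌉ = ⌈1724/80⌉ − ⌈1691/80⌉ = 22 − 22 = 0
n=51: ⌈(52·33+41)/80⌉ − ⌈(51·33+41)/80⌉ = ⌈1757/80⌉ − ⌈1724/80⌉ = 22 − 22 = 0
n=52: ⌈(53·33+41)/80⌉ − ⌈(52·33+41)/80⌉ = ⌈1790/80⌉ − ⌈1757/80⌉ = 23 − 22 = 1
n=53: ⌈(54·33+41)/80⌉ − ⌈(53·33+41)/80⌉ = ⌈1823/80⌉ − ⌈1790/80⌉ = 23 − 23 = 0
n=54: ⌈(55·33+41)/80⌉ − ⌈(54·33+41)/80⌉ = ⌈1856/80⌉ − ⌈1823/80⌉ = 24 − 23 = 1
n=55: ⌈(56·33+41)/80⌉ − ⌈(55·33+41)/80⌉ = ⌈1889/80⌉ − ⌈1856/80⌉ = 24 − 24 = 0

01010010101001010010100101010010100101010010100101001010


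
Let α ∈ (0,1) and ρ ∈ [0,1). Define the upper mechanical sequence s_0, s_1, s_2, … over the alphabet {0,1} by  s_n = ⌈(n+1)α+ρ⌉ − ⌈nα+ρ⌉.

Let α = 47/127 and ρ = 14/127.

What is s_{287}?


0

(n+1)α + ρ = (288·47 + 14) / 127 = 13550/127
nα + ρ     = (287·47 + 14) / 127 = 13503/127
⌈13550/127⌉ = 107,  ⌈13503/127⌉ = 107
s_{287} = 107 − 107 = 0


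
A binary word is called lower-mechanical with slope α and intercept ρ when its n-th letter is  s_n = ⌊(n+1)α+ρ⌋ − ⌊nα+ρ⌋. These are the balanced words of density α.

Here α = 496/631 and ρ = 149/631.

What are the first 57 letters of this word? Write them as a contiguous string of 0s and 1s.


n=0: ⌊(1·496+149)/631⌋ − ⌊(0·496+149)/631⌋ = ⌊645/631⌋ − ⌊149/631⌋ = 1 − 0 = 1
n=1: ⌊(2·496+149)/631⌋ − ⌊(1·496+149)/631⌋ = ⌊1141/631⌋ − ⌊645/631⌋ = 1 − 1 = 0
n=2: ⌊(3·496+149)/631⌋ − ⌊(2·496+149)/631⌋ = ⌊1637/631⌋ − ⌊1141/631⌋ = 2 − 1 = 1
n=3: ⌊(4·496+149)/631⌋ − ⌊(3·496+149)/631⌋ = ⌊2133/631⌋ − ⌊1637/631⌋ = 3 − 2 = 1
n=4: ⌊(5·496+149)/631⌋ − ⌊(4·496+149)/631⌋ = ⌊2629/631⌋ − ⌊2133/631⌋ = 4 − 3 = 1
n=5: ⌊(6·496+149)/631⌋ − ⌊(5·496+149)/631⌋ = ⌊3125/631⌋ − ⌊2629/631⌋ = 4 − 4 = 0
n=6: ⌊(7·496+149)/631⌋ − ⌊(6·496+149)/631⌋ = ⌊3621/631⌋ − ⌊3125/631⌋ = 5 − 4 = 1
n=7: ⌊(8·496+149)/631⌋ − ⌊(7·496+149)/631⌋ = ⌊4117/631⌋ − ⌊3621/631⌋ = 6 − 5 = 1
n=8: ⌊(9·496+149)/631⌋ − ⌊(8·496+149)/631⌋ = ⌊4613/631⌋ − ⌊4117/631⌋ = 7 − 6 = 1
n=9: ⌊(10·496+149)/631⌋ − ⌊(9·496+149)/631⌋ = ⌊5109/631⌋ − ⌊4613/631⌋ = 8 − 7 = 1
n=10: ⌊(11·496+149)/631⌋ − ⌊(10·496+149)/631⌋ = ⌊5605/631⌋ − ⌊5109/631⌋ = 8 − 8 = 0
n=11: ⌊(12·496+149)/631⌋ − ⌊(11·496+149)/631⌋ = ⌊6101/631⌋ − ⌊5605/631⌋ = 9 − 8 = 1
n=12: ⌊(13·496+149)/631⌋ − ⌊(12·496+149)/631⌋ = ⌊6597/631⌋ − ⌊6101/631⌋ = 10 − 9 = 1
n=13: ⌊(14·496+149)/631⌋ − ⌊(13·496+149)/631⌋ = ⌊7093/631⌋ − ⌊6597/631⌋ = 11 − 10 = 1
n=14: ⌊(15·496+149)/631⌋ − ⌊(14·496+149)/631⌋ = ⌊7589/631⌋ − ⌊7093/631⌋ = 12 − 11 = 1
n=15: ⌊(16·496+149)/631⌋ − ⌊(15·496+149)/631⌋ = ⌊8085/631⌋ − ⌊7589/631⌋ = 12 − 12 = 0
n=16: ⌊(17·496+149)/631⌋ − ⌊(16·496+149)/631⌋ = ⌊8581/631⌋ − ⌊8085/631⌋ = 13 − 12 = 1
n=17: ⌊(18·496+149)/631⌋ − ⌊(17·496+149)/631⌋ = ⌊9077/631⌋ − ⌊8581/631⌋ = 14 − 13 = 1
n=18: ⌊(19·496+149)/631⌋ − ⌊(18·496+149)/631⌋ = ⌊9573/631⌋ − ⌊9077/631⌋ = 15 − 14 = 1
n=19: ⌊(20·496+149)/631⌋ − ⌊(19·496+149)/631⌋ = ⌊10069/631⌋ − ⌊9573/631⌋ = 15 − 15 = 0
n=20: ⌊(21·496+149)/631⌋ − ⌊(20·496+149)/631⌋ = ⌊10565/631⌋ − ⌊10069/631⌋ = 16 − 15 = 1
n=21: ⌊(22·496+149)/631⌋ − ⌊(21·496+149)/631⌋ = ⌊11061/631⌋ − ⌊10565/631⌋ = 17 − 16 = 1
n=22: ⌊(23·496+149)/631⌋ − ⌊(22·496+149)/631⌋ = ⌊11557/631⌋ − ⌊11061/631⌋ = 18 − 17 = 1
n=23: ⌊(24·496+149)/631⌋ − ⌊(23·496+149)/631⌋ = ⌊12053/631⌋ − ⌊11557/631⌋ = 19 − 18 = 1
n=24: ⌊(25·496+149)/631⌋ − ⌊(24·496+149)/631⌋ = ⌊12549/631⌋ − ⌊12053/631⌋ = 19 − 19 = 0
n=25: ⌊(26·496+149)/631⌋ − ⌊(25·496+149)/631⌋ = ⌊13045/631⌋ − ⌊12549/631⌋ = 20 − 19 = 1
n=26: ⌊(27·496+149)/631⌋ − ⌊(26·496+149)/631⌋ = ⌊13541/631⌋ − ⌊13045/631⌋ = 21 − 20 = 1
n=27: ⌊(28·496+149)/631⌋ − ⌊(27·496+149)/631⌋ = ⌊14037/631⌋ − ⌊13541/631⌋ = 22 − 21 = 1
n=28: ⌊(29·496+149)/631⌋ − ⌊(28·496+149)/631⌋ = ⌊14533/631⌋ − ⌊14037/631⌋ = 23 − 22 = 1
n=29: ⌊(30·496+149)/631⌋ − ⌊(29·496+149)/631⌋ = ⌊15029/631⌋ − ⌊14533/631⌋ = 23 − 23 = 0
n=30: ⌊(31·496+149)/631⌋ − ⌊(30·496+149)/631⌋ = ⌊15525/631⌋ − ⌊15029/631⌋ = 24 − 23 = 1
n=31: ⌊(32·496+149)/631⌋ − ⌊(31·496+149)/631⌋ = ⌊16021/631⌋ − ⌊15525/631⌋ = 25 − 24 = 1
n=32: ⌊(33·496+149)/631⌋ − ⌊(32·496+149)/631⌋ = ⌊16517/631⌋ − ⌊16021/631⌋ = 26 − 25 = 1
n=33: ⌊(34·496+149)/631⌋ − ⌊(33·496+149)/631⌋ = ⌊17013/631⌋ − ⌊16517/631⌋ = 26 − 26 = 0
n=34: ⌊(35·496+149)/631⌋ − ⌊(34·496+149)/631⌋ = ⌊17509/631⌋ − ⌊17013/631⌋ = 27 − 26 = 1
n=35: ⌊(36·496+149)/631⌋ − ⌊(35·496+149)/631⌋ = ⌊18005/631⌋ − ⌊17509/631⌋ = 28 − 27 = 1
n=36: ⌊(37·496+149)/631⌋ − ⌊(36·496+149)/631⌋ = ⌊18501/631⌋ − ⌊18005/631⌋ = 29 − 28 = 1
n=37: ⌊(38·496+149)/631⌋ − ⌊(37·496+149)/631⌋ = ⌊18997/631⌋ − ⌊18501/631⌋ = 30 − 29 = 1
n=38: ⌊(39·496+149)/631⌋ − ⌊(38·496+149)/631⌋ = ⌊19493/631⌋ − ⌊18997/631⌋ = 30 − 30 = 0
n=39: ⌊(40·496+149)/631⌋ − ⌊(39·496+149)/631⌋ = ⌊19989/631⌋ − ⌊19493/631⌋ = 31 − 30 = 1
n=40: ⌊(41·496+149)/631⌋ − ⌊(40·496+149)/631⌋ = ⌊20485/631⌋ − ⌊19989/631⌋ = 32 − 31 = 1
n=41: ⌊(42·496+149)/631⌋ − ⌊(41·496+149)/631⌋ = ⌊20981/631⌋ − ⌊20485/631⌋ = 33 − 32 = 1
n=42: ⌊(43·496+149)/631⌋ − ⌊(42·496+149)/631⌋ = ⌊21477/631⌋ − ⌊20981/631⌋ = 34 − 33 = 1
n=43: ⌊(44·496+149)/631⌋ − ⌊(43·496+149)/631⌋ = ⌊21973/631⌋ − ⌊21477/631⌋ = 34 − 34 = 0
n=44: ⌊(45·496+149)/631⌋ − ⌊(44·496+149)/631⌋ = ⌊22469/631⌋ − ⌊21973/631⌋ = 35 − 34 = 1
n=45: ⌊(46·496+149)/631⌋ − ⌊(45·496+149)/631⌋ = ⌊22965/631⌋ − ⌊22469/631⌋ = 36 − 35 = 1
n=46: ⌊(47·496+149)/631⌋ − ⌊(46·496+149)/631⌋ = ⌊23461/631⌋ − ⌊22965/631⌋ = 37 − 36 = 1
n=47: ⌊(48·496+149)/631⌋ − ⌊(47·496+149)/631⌋ = ⌊23957/631⌋ − ⌊23461/631⌋ = 37 − 37 = 0
n=48: ⌊(49·496+149)/631⌋ − ⌊(48·496+149)/631⌋ = ⌊24453/631⌋ − ⌊23957/631⌋ = 38 − 37 = 1
n=49: ⌊(50·496+149)/631⌋ − ⌊(49·496+149)/631⌋ = ⌊24949/631⌋ − ⌊24453/631⌋ = 39 − 38 = 1
n=50: ⌊(51·496+149)/631⌋ − ⌊(50·496+149)/631⌋ = ⌊25445/631⌋ − ⌊24949/631⌋ = 40 − 39 = 1
n=51: ⌊(52·496+149)/631⌋ − ⌊(51·496+149)/631⌋ = ⌊25941/631⌋ − ⌊25445/631⌋ = 41 − 40 = 1
n=52: ⌊(53·496+149)/631⌋ − ⌊(52·496+149)/631⌋ = ⌊26437/631⌋ − ⌊25941/631⌋ = 41 − 41 = 0
n=53: ⌊(54·496+149)/631⌋ − ⌊(53·496+149)/631⌋ = ⌊26933/631⌋ − ⌊26437/631⌋ = 42 − 41 = 1
n=54: ⌊(55·496+149)/631⌋ − ⌊(54·496+149)/631⌋ = ⌊27429/631⌋ − ⌊26933/631⌋ = 43 − 42 = 1
n=55: ⌊(56·496+149)/631⌋ − ⌊(55·496+149)/631⌋ = ⌊27925/631⌋ − ⌊27429/631⌋ = 44 − 43 = 1
n=56: ⌊(57·496+149)/631⌋ − ⌊(56·496+149)/631⌋ = ⌊28421/631⌋ − ⌊27925/631⌋ = 45 − 44 = 1

101110111101111011101111011110111011110111101110111101111


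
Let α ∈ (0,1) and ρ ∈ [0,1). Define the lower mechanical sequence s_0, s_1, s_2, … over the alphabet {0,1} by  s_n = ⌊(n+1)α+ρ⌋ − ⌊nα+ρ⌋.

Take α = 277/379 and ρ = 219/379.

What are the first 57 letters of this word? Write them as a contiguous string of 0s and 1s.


110110111011101110110111011101101110111011101101110111011

n=0: ⌊(1·277+219)/379⌋ − ⌊(0·277+219)/379⌋ = ⌊496/379⌋ − ⌊219/379⌋ = 1 − 0 = 1
n=1: ⌊(2·277+219)/379⌋ − ⌊(1·277+219)/379⌋ = ⌊773/379⌋ − ⌊496/379⌋ = 2 − 1 = 1
n=2: ⌊(3·277+219)/379⌋ − ⌊(2·277+219)/379⌋ = ⌊1050/379⌋ − ⌊773/379⌋ = 2 − 2 = 0
n=3: ⌊(4·277+219)/379⌋ − ⌊(3·277+219)/379⌋ = ⌊1327/379⌋ − ⌊1050/379⌋ = 3 − 2 = 1
n=4: ⌊(5·277+219)/379⌋ − ⌊(4·277+219)/379⌋ = ⌊1604/379⌋ − ⌊1327/379⌋ = 4 − 3 = 1
n=5: ⌊(6·277+219)/379⌋ − ⌊(5·277+219)/379⌋ = ⌊1881/379⌋ − ⌊1604/379⌋ = 4 − 4 = 0
n=6: ⌊(7·277+219)/379⌋ − ⌊(6·277+219)/379⌋ = ⌊2158/379⌋ − ⌊1881/379⌋ = 5 − 4 = 1
n=7: ⌊(8·277+219)/379⌋ − ⌊(7·277+219)/379⌋ = ⌊2435/379⌋ − ⌊2158/379⌋ = 6 − 5 = 1
n=8: ⌊(9·277+219)/379⌋ − ⌊(8·277+219)/379⌋ = ⌊2712/379⌋ − ⌊2435/379⌋ = 7 − 6 = 1
n=9: ⌊(10·277+219)/379⌋ − ⌊(9·277+219)/379⌋ = ⌊2989/379⌋ − ⌊2712/379⌋ = 7 − 7 = 0
n=10: ⌊(11·277+219)/379⌋ − ⌊(10·277+219)/379⌋ = ⌊3266/379⌋ − ⌊2989/379⌋ = 8 − 7 = 1
n=11: ⌊(12·277+219)/379⌋ − ⌊(11·277+219)/379⌋ = ⌊3543/379⌋ − ⌊3266/379⌋ = 9 − 8 = 1
n=12: ⌊(13·277+219)/379⌋ − ⌊(12·277+219)/379⌋ = ⌊3820/379⌋ − ⌊3543/379⌋ = 10 − 9 = 1
n=13: ⌊(14·277+219)/379⌋ − ⌊(13·277+219)/379⌋ = ⌊4097/379⌋ − ⌊3820/379⌋ = 10 − 10 = 0
n=14: ⌊(15·277+219)/379⌋ − ⌊(14·277+219)/379⌋ = ⌊4374/379⌋ − ⌊4097/379⌋ = 11 − 10 = 1
n=15: ⌊(16·277+219)/379⌋ − ⌊(15·277+219)/379⌋ = ⌊4651/379⌋ − ⌊4374/379⌋ = 12 − 11 = 1
n=16: ⌊(17·277+219)/379⌋ − ⌊(16·277+219)/379⌋ = ⌊4928/379⌋ − ⌊4651/379⌋ = 13 − 12 = 1
n=17: ⌊(18·277+219)/379⌋ − ⌊(17·277+219)/379⌋ = ⌊5205/379⌋ − ⌊4928/379⌋ = 13 − 13 = 0
n=18: ⌊(19·277+219)/379⌋ − ⌊(18·277+219)/379⌋ = ⌊5482/379⌋ − ⌊5205/379⌋ = 14 − 13 = 1
n=19: ⌊(20·277+219)/379⌋ − ⌊(19·277+219)/379⌋ = ⌊5759/379⌋ − ⌊5482/379⌋ = 15 − 14 = 1
n=20: ⌊(21·277+219)/379⌋ − ⌊(20·277+219)/379⌋ = ⌊6036/379⌋ − ⌊5759/379⌋ = 15 − 15 = 0
n=21: ⌊(22·277+219)/379⌋ − ⌊(21·277+219)/379⌋ = ⌊6313/379⌋ − ⌊6036/379⌋ = 16 − 15 = 1
n=22: ⌊(23·277+219)/379⌋ − ⌊(22·277+219)/379⌋ = ⌊6590/379⌋ − ⌊6313/379⌋ = 17 − 16 = 1
n=23: ⌊(24·277+219)/379⌋ − ⌊(23·277+219)/379⌋ = ⌊6867/379⌋ − ⌊6590/379⌋ = 18 − 17 = 1
n=24: ⌊(25·277+219)/379⌋ − ⌊(24·277+219)/379⌋ = ⌊7144/379⌋ − ⌊6867/379⌋ = 18 − 18 = 0
n=25: ⌊(26·277+219)/379⌋ − ⌊(25·277+219)/379⌋ = ⌊7421/379⌋ − ⌊7144/379⌋ = 19 − 18 = 1
n=26: ⌊(27·277+219)/379⌋ − ⌊(26·277+219)/379⌋ = ⌊7698/379⌋ − ⌊7421/379⌋ = 20 − 19 = 1
n=27: ⌊(28·277+219)/379⌋ − ⌊(27·277+219)/379⌋ = ⌊7975/379⌋ − ⌊7698/379⌋ = 21 − 20 = 1
n=28: ⌊(29·277+219)/379⌋ − ⌊(28·277+219)/379⌋ = ⌊8252/379⌋ − ⌊7975/379⌋ = 21 − 21 = 0
n=29: ⌊(30·277+219)/379⌋ − ⌊(29·277+219)/379⌋ = ⌊8529/379⌋ − ⌊8252/379⌋ = 22 − 21 = 1
n=30: ⌊(31·277+219)/379⌋ − ⌊(30·277+219)/379⌋ = ⌊8806/379⌋ − ⌊8529/379⌋ = 23 − 22 = 1
n=31: ⌊(32·277+219)/379⌋ − ⌊(31·277+219)/379⌋ = ⌊9083/379⌋ − ⌊8806/379⌋ = 23 − 23 = 0
n=32: ⌊(33·277+219)/379⌋ − ⌊(32·277+219)/379⌋ = ⌊9360/379⌋ − ⌊9083/379⌋ = 24 − 23 = 1
n=33: ⌊(34·277+219)/379⌋ − ⌊(33·277+219)/379⌋ = ⌊9637/379⌋ − ⌊9360/379⌋ = 25 − 24 = 1
n=34: ⌊(35·277+219)/379⌋ − ⌊(34·277+219)/379⌋ = ⌊9914/379⌋ − ⌊9637/379⌋ = 26 − 25 = 1
n=35: ⌊(36·277+219)/379⌋ − ⌊(35·277+219)/379⌋ = ⌊10191/379⌋ − ⌊9914/379⌋ = 26 − 26 = 0
n=36: ⌊(37·277+219)/379⌋ − ⌊(36·277+219)/379⌋ = ⌊10468/379⌋ − ⌊10191/379⌋ = 27 − 26 = 1
n=37: ⌊(38·277+219)/379⌋ − ⌊(37·277+219)/379⌋ = ⌊10745/379⌋ − ⌊10468/379⌋ = 28 − 27 = 1
n=38: ⌊(39·277+219)/379⌋ − ⌊(38·277+219)/379⌋ = ⌊11022/379⌋ − ⌊10745/379⌋ = 29 − 28 = 1
n=39: ⌊(40·277+219)/379⌋ − ⌊(39·277+219)/379⌋ = ⌊11299/379⌋ − ⌊11022/379⌋ = 29 − 29 = 0
n=40: ⌊(41·277+219)/379⌋ − ⌊(40·277+219)/379⌋ = ⌊11576/379⌋ − ⌊11299/379⌋ = 30 − 29 = 1
n=41: ⌊(42·277+219)/379⌋ − ⌊(41·277+219)/379⌋ = ⌊11853/379⌋ − ⌊11576/379⌋ = 31 − 30 = 1
n=42: ⌊(43·277+219)/379⌋ − ⌊(42·277+219)/379⌋ = ⌊12130/379⌋ − ⌊11853/379⌋ = 32 − 31 = 1
n=43: ⌊(44·277+219)/379⌋ − ⌊(43·277+219)/379⌋ = ⌊12407/379⌋ − ⌊12130/379⌋ = 32 − 32 = 0
n=44: ⌊(45·277+219)/379⌋ − ⌊(44·277+219)/379⌋ = ⌊12684/379⌋ − ⌊12407/379⌋ = 33 − 32 = 1
n=45: ⌊(46·277+219)/379⌋ − ⌊(45·277+219)/379⌋ = ⌊12961/379⌋ − ⌊12684/379⌋ = 34 − 33 = 1
n=46: ⌊(47·277+219)/379⌋ − ⌊(46·277+219)/379⌋ = ⌊13238/379⌋ − ⌊12961/379⌋ = 34 − 34 = 0
n=47: ⌊(48·277+219)/379⌋ − ⌊(47·277+219)/379⌋ = ⌊13515/379⌋ − ⌊13238/379⌋ = 35 − 34 = 1
n=48: ⌊(49·277+219)/379⌋ − ⌊(48·277+219)/379⌋ = ⌊13792/379⌋ − ⌊13515/379⌋ = 36 − 35 = 1
n=49: ⌊(50·277+219)/379⌋ − ⌊(49·277+219)/379⌋ = ⌊14069/379⌋ − ⌊13792/379⌋ = 37 − 36 = 1
n=50: ⌊(51·277+219)/379⌋ − ⌊(50·277+219)/379⌋ = ⌊14346/379⌋ − ⌊14069/379⌋ = 37 − 37 = 0
n=51: ⌊(52·277+219)/379⌋ − ⌊(51·277+219)/379⌋ = ⌊14623/379⌋ − ⌊14346/379⌋ = 38 − 37 = 1
n=52: ⌊(53·277+219)/379⌋ − ⌊(52·277+219)/379⌋ = ⌊14900/379⌋ − ⌊14623/379⌋ = 39 − 38 = 1
n=53: ⌊(54·277+219)/379⌋ − ⌊(53·277+219)/379⌋ = ⌊15177/379⌋ − ⌊14900/379⌋ = 40 − 39 = 1
n=54: ⌊(55·277+219)/379⌋ − ⌊(54·277+219)/379⌋ = ⌊15454/379⌋ − ⌊15177/379⌋ = 40 − 40 = 0
n=55: ⌊(56·277+219)/379⌋ − ⌊(55·277+219)/379⌋ = ⌊15731/379⌋ − ⌊15454/379⌋ = 41 − 40 = 1
n=56: ⌊(57·277+219)/379⌋ − ⌊(56·277+219)/379⌋ = ⌊16008/379⌋ − ⌊15731/379⌋ = 42 − 41 = 1


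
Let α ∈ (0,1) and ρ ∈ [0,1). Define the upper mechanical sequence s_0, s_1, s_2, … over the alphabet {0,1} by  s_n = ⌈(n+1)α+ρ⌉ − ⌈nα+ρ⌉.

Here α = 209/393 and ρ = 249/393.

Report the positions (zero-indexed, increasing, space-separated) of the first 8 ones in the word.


0 2 4 6 8 10 11 13

n=0: ⌈458/393⌉−⌈249/393⌉ = 2−1 = 1  ← one
n=1: ⌈667/393⌉−⌈458/393⌉ = 2−2 = 0
n=2: ⌈876/393⌉−⌈667/393⌉ = 3−2 = 1  ← one
n=3: ⌈1085/393⌉−⌈876/393⌉ = 3−3 = 0
n=4: ⌈1294/393⌉−⌈1085/393⌉ = 4−3 = 1  ← one
n=5: ⌈1503/393⌉−⌈1294/393⌉ = 4−4 = 0
n=6: ⌈1712/393⌉−⌈1503/393⌉ = 5−4 = 1  ← one
n=7: ⌈1921/393⌉−⌈1712/393⌉ = 5−5 = 0
n=8: ⌈2130/393⌉−⌈1921/393⌉ = 6−5 = 1  ← one
n=9: ⌈2339/393⌉−⌈2130/393⌉ = 6−6 = 0
n=10: ⌈2548/393⌉−⌈2339/393⌉ = 7−6 = 1  ← one
n=11: ⌈2757/393⌉−⌈2548/393⌉ = 8−7 = 1  ← one
n=12: ⌈2966/393⌉−⌈2757/393⌉ = 8−8 = 0
n=13: ⌈3175/393⌉−⌈2966/393⌉ = 9−8 = 1  ← one
positions of the first 8 ones: 0 2 4 6 8 10 11 13
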